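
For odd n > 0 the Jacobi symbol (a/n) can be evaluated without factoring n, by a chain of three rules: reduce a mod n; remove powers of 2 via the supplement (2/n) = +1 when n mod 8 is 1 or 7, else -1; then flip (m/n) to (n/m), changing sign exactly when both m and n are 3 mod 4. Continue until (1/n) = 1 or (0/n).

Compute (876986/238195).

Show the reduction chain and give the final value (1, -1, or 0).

(876986/238195): 876986 mod 238195 = 162401, so (876986/238195) = (162401/238195)
flip (162401/238195) -> (238195/162401): both odd, 162401 mod 4 = 1, 238195 mod 4 = 3, so the flip contributes +1; sign now +1
(238195/162401): 238195 mod 162401 = 75794, so (238195/162401) = (75794/162401)
factor out 2^1: 75794 = 2^1·37897; with 162401 mod 8 = 1, (2/162401) = +1; sign now +1; continue with (37897/162401)
flip (37897/162401) -> (162401/37897): both odd, 37897 mod 4 = 1, 162401 mod 4 = 1, so the flip contributes +1; sign now +1
(162401/37897): 162401 mod 37897 = 10813, so (162401/37897) = (10813/37897)
flip (10813/37897) -> (37897/10813): both odd, 10813 mod 4 = 1, 37897 mod 4 = 1, so the flip contributes +1; sign now +1
(37897/10813): 37897 mod 10813 = 5458, so (37897/10813) = (5458/10813)
factor out 2^1: 5458 = 2^1·2729; with 10813 mod 8 = 5, (2/10813) = -1; sign now -1; continue with (2729/10813)
flip (2729/10813) -> (10813/2729): both odd, 2729 mod 4 = 1, 10813 mod 4 = 1, so the flip contributes +1; sign now -1
(10813/2729): 10813 mod 2729 = 2626, so (10813/2729) = (2626/2729)
factor out 2^1: 2626 = 2^1·1313; with 2729 mod 8 = 1, (2/2729) = +1; sign now -1; continue with (1313/2729)
flip (1313/2729) -> (2729/1313): both odd, 1313 mod 4 = 1, 2729 mod 4 = 1, so the flip contributes +1; sign now -1
(2729/1313): 2729 mod 1313 = 103, so (2729/1313) = (103/1313)
flip (103/1313) -> (1313/103): both odd, 103 mod 4 = 3, 1313 mod 4 = 1, so the flip contributes +1; sign now -1
(1313/103): 1313 mod 103 = 77, so (1313/103) = (77/103)
flip (77/103) -> (103/77): both odd, 77 mod 4 = 1, 103 mod 4 = 3, so the flip contributes +1; sign now -1
(103/77): 103 mod 77 = 26, so (103/77) = (26/77)
factor out 2^1: 26 = 2^1·13; with 77 mod 8 = 5, (2/77) = -1; sign now +1; continue with (13/77)
flip (13/77) -> (77/13): both odd, 13 mod 4 = 1, 77 mod 4 = 1, so the flip contributes +1; sign now +1
(77/13): 77 mod 13 = 12, so (77/13) = (12/13)
factor out 2^2: 12 = 2^2·3; with 13 mod 8 = 5, (2/13) = -1; sign now +1; continue with (3/13)
flip (3/13) -> (13/3): both odd, 3 mod 4 = 3, 13 mod 4 = 1, so the flip contributes +1; sign now +1
(13/3): 13 mod 3 = 1, so (13/3) = (1/3)
reached (1/3) = 1, so the symbol is +1

1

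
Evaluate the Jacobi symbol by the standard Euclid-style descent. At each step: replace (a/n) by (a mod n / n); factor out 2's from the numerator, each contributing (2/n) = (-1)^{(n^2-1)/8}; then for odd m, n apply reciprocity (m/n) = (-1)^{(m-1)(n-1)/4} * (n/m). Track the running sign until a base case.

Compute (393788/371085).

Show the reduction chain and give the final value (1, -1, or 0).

1

(393788/371085) = (22703/371085)   [reduce mod 371085]
reciprocity: (22703/371085) = +1·(371085/22703) since 22703 mod 4 = 3, 371085 mod 4 = 1; sign now +1
(371085/22703) = (7837/22703)   [reduce mod 22703]
reciprocity: (7837/22703) = +1·(22703/7837) since 7837 mod 4 = 1, 22703 mod 4 = 3; sign now +1
(22703/7837) = (7029/7837)   [reduce mod 7837]
reciprocity: (7029/7837) = +1·(7837/7029) since 7029 mod 4 = 1, 7837 mod 4 = 1; sign now +1
(7837/7029) = (808/7029)   [reduce mod 7029]
808 = 2^3·101; (2/7029) = -1 since 7029 mod 8 = 5, so (808/7029) = (-1)^3·(101/7029); sign now -1
reciprocity: (101/7029) = +1·(7029/101) since 101 mod 4 = 1, 7029 mod 4 = 1; sign now -1
(7029/101) = (60/101)   [reduce mod 101]
60 = 2^2·15; (2/101) = -1 since 101 mod 8 = 5, so (60/101) = (-1)^2·(15/101); sign now -1
reciprocity: (15/101) = +1·(101/15) since 15 mod 4 = 3, 101 mod 4 = 1; sign now -1
(101/15) = (11/15)   [reduce mod 15]
reciprocity: (11/15) = -1·(15/11) since 11 mod 4 = 3, 15 mod 4 = 3; sign now +1
(15/11) = (4/11)   [reduce mod 11]
4 = 2^2·1; (2/11) = -1 since 11 mod 8 = 3, so (4/11) = (-1)^2·(1/11); sign now +1
(1/11) = 1; final value = sign = +1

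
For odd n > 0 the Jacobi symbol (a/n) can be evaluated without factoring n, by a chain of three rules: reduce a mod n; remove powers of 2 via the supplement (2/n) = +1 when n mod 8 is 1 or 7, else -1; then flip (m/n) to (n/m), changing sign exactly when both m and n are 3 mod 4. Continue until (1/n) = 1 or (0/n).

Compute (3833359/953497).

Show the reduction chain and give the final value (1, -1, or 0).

(3833359/953497) = (19371/953497)   [reduce mod 953497]
reciprocity: (19371/953497) = +1·(953497/19371) since 19371 mod 4 = 3, 953497 mod 4 = 1; sign now +1
(953497/19371) = (4318/19371)   [reduce mod 19371]
4318 = 2^1·2159; (2/19371) = -1 since 19371 mod 8 = 3, so (4318/19371) = (-1)^1·(2159/19371); sign now -1
reciprocity: (2159/19371) = -1·(19371/2159) since 2159 mod 4 = 3, 19371 mod 4 = 3; sign now +1
(19371/2159) = (2099/2159)   [reduce mod 2159]
reciprocity: (2099/2159) = -1·(2159/2099) since 2099 mod 4 = 3, 2159 mod 4 = 3; sign now -1
(2159/2099) = (60/2099)   [reduce mod 2099]
60 = 2^2·15; (2/2099) = -1 since 2099 mod 8 = 3, so (60/2099) = (-1)^2·(15/2099); sign now -1
reciprocity: (15/2099) = -1·(2099/15) since 15 mod 4 = 3, 2099 mod 4 = 3; sign now +1
(2099/15) = (14/15)   [reduce mod 15]
14 = 2^1·7; (2/15) = +1 since 15 mod 8 = 7, so (14/15) = (+1)^1·(7/15); sign now +1
reciprocity: (7/15) = -1·(15/7) since 7 mod 4 = 3, 15 mod 4 = 3; sign now -1
(15/7) = (1/7)   [reduce mod 7]
(1/7) = 1; final value = sign = -1

-1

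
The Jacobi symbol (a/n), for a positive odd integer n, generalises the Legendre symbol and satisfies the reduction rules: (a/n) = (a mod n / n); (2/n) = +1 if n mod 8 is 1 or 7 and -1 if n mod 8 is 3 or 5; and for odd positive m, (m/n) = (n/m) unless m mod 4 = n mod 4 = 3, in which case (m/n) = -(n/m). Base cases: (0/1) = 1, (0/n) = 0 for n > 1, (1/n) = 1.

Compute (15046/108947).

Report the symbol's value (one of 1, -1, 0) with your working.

factor out 2^1: 15046 = 2^1·7523; with 108947 mod 8 = 3, (2/108947) = -1; sign now -1; continue with (7523/108947)
flip (7523/108947) -> (108947/7523): both odd, 7523 mod 4 = 3, 108947 mod 4 = 3, so the flip contributes -1; sign now +1
(108947/7523): 108947 mod 7523 = 3625, so (108947/7523) = (3625/7523)
flip (3625/7523) -> (7523/3625): both odd, 3625 mod 4 = 1, 7523 mod 4 = 3, so the flip contributes +1; sign now +1
(7523/3625): 7523 mod 3625 = 273, so (7523/3625) = (273/3625)
flip (273/3625) -> (3625/273): both odd, 273 mod 4 = 1, 3625 mod 4 = 1, so the flip contributes +1; sign now +1
(3625/273): 3625 mod 273 = 76, so (3625/273) = (76/273)
factor out 2^2: 76 = 2^2·19; with 273 mod 8 = 1, (2/273) = +1; sign now +1; continue with (19/273)
flip (19/273) -> (273/19): both odd, 19 mod 4 = 3, 273 mod 4 = 1, so the flip contributes +1; sign now +1
(273/19): 273 mod 19 = 7, so (273/19) = (7/19)
flip (7/19) -> (19/7): both odd, 7 mod 4 = 3, 19 mod 4 = 3, so the flip contributes -1; sign now -1
(19/7): 19 mod 7 = 5, so (19/7) = (5/7)
flip (5/7) -> (7/5): both odd, 5 mod 4 = 1, 7 mod 4 = 3, so the flip contributes +1; sign now -1
(7/5): 7 mod 5 = 2, so (7/5) = (2/5)
factor out 2^1: 2 = 2^1·1; with 5 mod 8 = 5, (2/5) = -1; sign now +1; continue with (1/5)
reached (1/5) = 1, so the symbol is +1

1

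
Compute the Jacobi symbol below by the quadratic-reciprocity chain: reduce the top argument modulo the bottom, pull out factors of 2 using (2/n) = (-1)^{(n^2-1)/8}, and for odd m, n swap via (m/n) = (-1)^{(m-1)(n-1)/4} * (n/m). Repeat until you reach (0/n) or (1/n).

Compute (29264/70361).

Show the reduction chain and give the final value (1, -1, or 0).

1

29264 = 2^4·1829; (2/70361) = +1 since 70361 mod 8 = 1, so (29264/70361) = (+1)^4·(1829/70361); sign now +1
reciprocity: (1829/70361) = +1·(70361/1829) since 1829 mod 4 = 1, 70361 mod 4 = 1; sign now +1
(70361/1829) = (859/1829)   [reduce mod 1829]
reciprocity: (859/1829) = +1·(1829/859) since 859 mod 4 = 3, 1829 mod 4 = 1; sign now +1
(1829/859) = (111/859)   [reduce mod 859]
reciprocity: (111/859) = -1·(859/111) since 111 mod 4 = 3, 859 mod 4 = 3; sign now -1
(859/111) = (82/111)   [reduce mod 111]
82 = 2^1·41; (2/111) = +1 since 111 mod 8 = 7, so (82/111) = (+1)^1·(41/111); sign now -1
reciprocity: (41/111) = +1·(111/41) since 41 mod 4 = 1, 111 mod 4 = 3; sign now -1
(111/41) = (29/41)   [reduce mod 41]
reciprocity: (29/41) = +1·(41/29) since 29 mod 4 = 1, 41 mod 4 = 1; sign now -1
(41/29) = (12/29)   [reduce mod 29]
12 = 2^2·3; (2/29) = -1 since 29 mod 8 = 5, so (12/29) = (-1)^2·(3/29); sign now -1
reciprocity: (3/29) = +1·(29/3) since 3 mod 4 = 3, 29 mod 4 = 1; sign now -1
(29/3) = (2/3)   [reduce mod 3]
2 = 2^1·1; (2/3) = -1 since 3 mod 8 = 3, so (2/3) = (-1)^1·(1/3); sign now +1
(1/3) = 1; final value = sign = +1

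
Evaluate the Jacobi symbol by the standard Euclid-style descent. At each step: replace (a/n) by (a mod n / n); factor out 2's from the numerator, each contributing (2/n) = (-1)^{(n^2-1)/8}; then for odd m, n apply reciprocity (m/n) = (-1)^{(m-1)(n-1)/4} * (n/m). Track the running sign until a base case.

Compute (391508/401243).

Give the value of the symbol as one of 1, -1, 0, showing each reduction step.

factor out 2^2: 391508 = 2^2·97877; with 401243 mod 8 = 3, (2/401243) = -1; sign now +1; continue with (97877/401243)
flip (97877/401243) -> (401243/97877): both odd, 97877 mod 4 = 1, 401243 mod 4 = 3, so the flip contributes +1; sign now +1
(401243/97877): 401243 mod 97877 = 9735, so (401243/97877) = (9735/97877)
flip (9735/97877) -> (97877/9735): both odd, 9735 mod 4 = 3, 97877 mod 4 = 1, so the flip contributes +1; sign now +1
(97877/9735): 97877 mod 9735 = 527, so (97877/9735) = (527/9735)
flip (527/9735) -> (9735/527): both odd, 527 mod 4 = 3, 9735 mod 4 = 3, so the flip contributes -1; sign now -1
(9735/527): 9735 mod 527 = 249, so (9735/527) = (249/527)
flip (249/527) -> (527/249): both odd, 249 mod 4 = 1, 527 mod 4 = 3, so the flip contributes +1; sign now -1
(527/249): 527 mod 249 = 29, so (527/249) = (29/249)
flip (29/249) -> (249/29): both odd, 29 mod 4 = 1, 249 mod 4 = 1, so the flip contributes +1; sign now -1
(249/29): 249 mod 29 = 17, so (249/29) = (17/29)
flip (17/29) -> (29/17): both odd, 17 mod 4 = 1, 29 mod 4 = 1, so the flip contributes +1; sign now -1
(29/17): 29 mod 17 = 12, so (29/17) = (12/17)
factor out 2^2: 12 = 2^2·3; with 17 mod 8 = 1, (2/17) = +1; sign now -1; continue with (3/17)
flip (3/17) -> (17/3): both odd, 3 mod 4 = 3, 17 mod 4 = 1, so the flip contributes +1; sign now -1
(17/3): 17 mod 3 = 2, so (17/3) = (2/3)
factor out 2^1: 2 = 2^1·1; with 3 mod 8 = 3, (2/3) = -1; sign now +1; continue with (1/3)
reached (1/3) = 1, so the symbol is +1

1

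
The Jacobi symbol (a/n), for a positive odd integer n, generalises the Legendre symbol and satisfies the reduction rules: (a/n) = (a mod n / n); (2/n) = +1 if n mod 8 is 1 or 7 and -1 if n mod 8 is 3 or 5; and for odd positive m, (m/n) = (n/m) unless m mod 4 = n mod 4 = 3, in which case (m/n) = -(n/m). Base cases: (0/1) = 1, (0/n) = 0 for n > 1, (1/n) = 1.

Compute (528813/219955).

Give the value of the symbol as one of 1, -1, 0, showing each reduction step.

(528813/219955): 528813 mod 219955 = 88903, so (528813/219955) = (88903/219955)
flip (88903/219955) -> (219955/88903): both odd, 88903 mod 4 = 3, 219955 mod 4 = 3, so the flip contributes -1; sign now -1
(219955/88903): 219955 mod 88903 = 42149, so (219955/88903) = (42149/88903)
flip (42149/88903) -> (88903/42149): both odd, 42149 mod 4 = 1, 88903 mod 4 = 3, so the flip contributes +1; sign now -1
(88903/42149): 88903 mod 42149 = 4605, so (88903/42149) = (4605/42149)
flip (4605/42149) -> (42149/4605): both odd, 4605 mod 4 = 1, 42149 mod 4 = 1, so the flip contributes +1; sign now -1
(42149/4605): 42149 mod 4605 = 704, so (42149/4605) = (704/4605)
factor out 2^6: 704 = 2^6·11; with 4605 mod 8 = 5, (2/4605) = -1; sign now -1; continue with (11/4605)
flip (11/4605) -> (4605/11): both odd, 11 mod 4 = 3, 4605 mod 4 = 1, so the flip contributes +1; sign now -1
(4605/11): 4605 mod 11 = 7, so (4605/11) = (7/11)
flip (7/11) -> (11/7): both odd, 7 mod 4 = 3, 11 mod 4 = 3, so the flip contributes -1; sign now +1
(11/7): 11 mod 7 = 4, so (11/7) = (4/7)
factor out 2^2: 4 = 2^2·1; with 7 mod 8 = 7, (2/7) = +1; sign now +1; continue with (1/7)
reached (1/7) = 1, so the symbol is +1

1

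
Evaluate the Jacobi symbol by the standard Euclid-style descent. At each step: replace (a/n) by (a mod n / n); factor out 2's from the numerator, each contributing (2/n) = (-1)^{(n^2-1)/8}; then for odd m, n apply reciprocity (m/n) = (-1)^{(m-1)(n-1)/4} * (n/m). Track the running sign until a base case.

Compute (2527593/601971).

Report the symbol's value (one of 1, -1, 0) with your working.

0

(2527593/601971): 2527593 mod 601971 = 119709, so (2527593/601971) = (119709/601971)
flip (119709/601971) -> (601971/119709): both odd, 119709 mod 4 = 1, 601971 mod 4 = 3, so the flip contributes +1; sign now +1
(601971/119709): 601971 mod 119709 = 3426, so (601971/119709) = (3426/119709)
factor out 2^1: 3426 = 2^1·1713; with 119709 mod 8 = 5, (2/119709) = -1; sign now -1; continue with (1713/119709)
flip (1713/119709) -> (119709/1713): both odd, 1713 mod 4 = 1, 119709 mod 4 = 1, so the flip contributes +1; sign now -1
(119709/1713): 119709 mod 1713 = 1512, so (119709/1713) = (1512/1713)
factor out 2^3: 1512 = 2^3·189; with 1713 mod 8 = 1, (2/1713) = +1; sign now -1; continue with (189/1713)
flip (189/1713) -> (1713/189): both odd, 189 mod 4 = 1, 1713 mod 4 = 1, so the flip contributes +1; sign now -1
(1713/189): 1713 mod 189 = 12, so (1713/189) = (12/189)
factor out 2^2: 12 = 2^2·3; with 189 mod 8 = 5, (2/189) = -1; sign now -1; continue with (3/189)
flip (3/189) -> (189/3): both odd, 3 mod 4 = 3, 189 mod 4 = 1, so the flip contributes +1; sign now -1
(189/3): 189 mod 3 = 0, so (189/3) = (0/3)
reached (0/3); gcd(a, n) > 1, so (0/3) = 0 and the symbol is 0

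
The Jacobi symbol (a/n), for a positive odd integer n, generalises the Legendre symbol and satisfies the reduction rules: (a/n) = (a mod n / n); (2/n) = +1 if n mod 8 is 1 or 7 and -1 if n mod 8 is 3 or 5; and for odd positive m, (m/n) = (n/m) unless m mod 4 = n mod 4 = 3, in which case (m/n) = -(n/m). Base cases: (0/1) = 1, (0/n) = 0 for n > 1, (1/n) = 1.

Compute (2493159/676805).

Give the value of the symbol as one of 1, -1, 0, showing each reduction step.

1

(2493159/676805) = (462744/676805)   [reduce mod 676805]
462744 = 2^3·57843; (2/676805) = -1 since 676805 mod 8 = 5, so (462744/676805) = (-1)^3·(57843/676805); sign now -1
reciprocity: (57843/676805) = +1·(676805/57843) since 57843 mod 4 = 3, 676805 mod 4 = 1; sign now -1
(676805/57843) = (40532/57843)   [reduce mod 57843]
40532 = 2^2·10133; (2/57843) = -1 since 57843 mod 8 = 3, so (40532/57843) = (-1)^2·(10133/57843); sign now -1
reciprocity: (10133/57843) = +1·(57843/10133) since 10133 mod 4 = 1, 57843 mod 4 = 3; sign now -1
(57843/10133) = (7178/10133)   [reduce mod 10133]
7178 = 2^1·3589; (2/10133) = -1 since 10133 mod 8 = 5, so (7178/10133) = (-1)^1·(3589/10133); sign now +1
reciprocity: (3589/10133) = +1·(10133/3589) since 3589 mod 4 = 1, 10133 mod 4 = 1; sign now +1
(10133/3589) = (2955/3589)   [reduce mod 3589]
reciprocity: (2955/3589) = +1·(3589/2955) since 2955 mod 4 = 3, 3589 mod 4 = 1; sign now +1
(3589/2955) = (634/2955)   [reduce mod 2955]
634 = 2^1·317; (2/2955) = -1 since 2955 mod 8 = 3, so (634/2955) = (-1)^1·(317/2955); sign now -1
reciprocity: (317/2955) = +1·(2955/317) since 317 mod 4 = 1, 2955 mod 4 = 3; sign now -1
(2955/317) = (102/317)   [reduce mod 317]
102 = 2^1·51; (2/317) = -1 since 317 mod 8 = 5, so (102/317) = (-1)^1·(51/317); sign now +1
reciprocity: (51/317) = +1·(317/51) since 51 mod 4 = 3, 317 mod 4 = 1; sign now +1
(317/51) = (11/51)   [reduce mod 51]
reciprocity: (11/51) = -1·(51/11) since 11 mod 4 = 3, 51 mod 4 = 3; sign now -1
(51/11) = (7/11)   [reduce mod 11]
reciprocity: (7/11) = -1·(11/7) since 7 mod 4 = 3, 11 mod 4 = 3; sign now +1
(11/7) = (4/7)   [reduce mod 7]
4 = 2^2·1; (2/7) = +1 since 7 mod 8 = 7, so (4/7) = (+1)^2·(1/7); sign now +1
(1/7) = 1; final value = sign = +1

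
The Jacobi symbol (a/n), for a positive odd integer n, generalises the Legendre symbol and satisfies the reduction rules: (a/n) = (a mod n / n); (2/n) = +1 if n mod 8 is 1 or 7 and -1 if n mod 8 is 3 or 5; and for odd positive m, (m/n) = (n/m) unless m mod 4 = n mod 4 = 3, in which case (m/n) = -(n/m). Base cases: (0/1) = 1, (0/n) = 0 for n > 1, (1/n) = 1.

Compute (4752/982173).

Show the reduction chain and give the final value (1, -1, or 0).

0

4752 = 2^4·297; (2/982173) = -1 since 982173 mod 8 = 5, so (4752/982173) = (-1)^4·(297/982173); sign now +1
reciprocity: (297/982173) = +1·(982173/297) since 297 mod 4 = 1, 982173 mod 4 = 1; sign now +1
(982173/297) = (291/297)   [reduce mod 297]
reciprocity: (291/297) = +1·(297/291) since 291 mod 4 = 3, 297 mod 4 = 1; sign now +1
(297/291) = (6/291)   [reduce mod 291]
6 = 2^1·3; (2/291) = -1 since 291 mod 8 = 3, so (6/291) = (-1)^1·(3/291); sign now -1
reciprocity: (3/291) = -1·(291/3) since 3 mod 4 = 3, 291 mod 4 = 3; sign now +1
(291/3) = (0/3)   [reduce mod 3]
(0/3) = 0   [gcd(a, n) > 1]; final value = 0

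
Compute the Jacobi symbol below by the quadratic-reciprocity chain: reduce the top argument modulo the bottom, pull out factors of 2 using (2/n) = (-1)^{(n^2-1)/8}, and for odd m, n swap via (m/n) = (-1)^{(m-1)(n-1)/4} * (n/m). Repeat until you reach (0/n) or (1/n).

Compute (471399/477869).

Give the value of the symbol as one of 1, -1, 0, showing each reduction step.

-1

reciprocity: (471399/477869) = +1·(477869/471399) since 471399 mod 4 = 3, 477869 mod 4 = 1; sign now +1
(477869/471399) = (6470/471399)   [reduce mod 471399]
6470 = 2^1·3235; (2/471399) = +1 since 471399 mod 8 = 7, so (6470/471399) = (+1)^1·(3235/471399); sign now +1
reciprocity: (3235/471399) = -1·(471399/3235) since 3235 mod 4 = 3, 471399 mod 4 = 3; sign now -1
(471399/3235) = (2324/3235)   [reduce mod 3235]
2324 = 2^2·581; (2/3235) = -1 since 3235 mod 8 = 3, so (2324/3235) = (-1)^2·(581/3235); sign now -1
reciprocity: (581/3235) = +1·(3235/581) since 581 mod 4 = 1, 3235 mod 4 = 3; sign now -1
(3235/581) = (330/581)   [reduce mod 581]
330 = 2^1·165; (2/581) = -1 since 581 mod 8 = 5, so (330/581) = (-1)^1·(165/581); sign now +1
reciprocity: (165/581) = +1·(581/165) since 165 mod 4 = 1, 581 mod 4 = 1; sign now +1
(581/165) = (86/165)   [reduce mod 165]
86 = 2^1·43; (2/165) = -1 since 165 mod 8 = 5, so (86/165) = (-1)^1·(43/165); sign now -1
reciprocity: (43/165) = +1·(165/43) since 43 mod 4 = 3, 165 mod 4 = 1; sign now -1
(165/43) = (36/43)   [reduce mod 43]
36 = 2^2·9; (2/43) = -1 since 43 mod 8 = 3, so (36/43) = (-1)^2·(9/43); sign now -1
reciprocity: (9/43) = +1·(43/9) since 9 mod 4 = 1, 43 mod 4 = 3; sign now -1
(43/9) = (7/9)   [reduce mod 9]
reciprocity: (7/9) = +1·(9/7) since 7 mod 4 = 3, 9 mod 4 = 1; sign now -1
(9/7) = (2/7)   [reduce mod 7]
2 = 2^1·1; (2/7) = +1 since 7 mod 8 = 7, so (2/7) = (+1)^1·(1/7); sign now -1
(1/7) = 1; final value = sign = -1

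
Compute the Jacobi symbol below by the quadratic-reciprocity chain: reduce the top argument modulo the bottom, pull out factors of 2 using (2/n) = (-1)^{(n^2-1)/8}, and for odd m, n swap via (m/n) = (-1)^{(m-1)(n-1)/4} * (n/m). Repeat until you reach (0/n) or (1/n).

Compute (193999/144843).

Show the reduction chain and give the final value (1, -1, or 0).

1

(193999/144843) = (49156/144843)   [reduce mod 144843]
49156 = 2^2·12289; (2/144843) = -1 since 144843 mod 8 = 3, so (49156/144843) = (-1)^2·(12289/144843); sign now +1
reciprocity: (12289/144843) = +1·(144843/12289) since 12289 mod 4 = 1, 144843 mod 4 = 3; sign now +1
(144843/12289) = (9664/12289)   [reduce mod 12289]
9664 = 2^6·151; (2/12289) = +1 since 12289 mod 8 = 1, so (9664/12289) = (+1)^6·(151/12289); sign now +1
reciprocity: (151/12289) = +1·(12289/151) since 151 mod 4 = 3, 12289 mod 4 = 1; sign now +1
(12289/151) = (58/151)   [reduce mod 151]
58 = 2^1·29; (2/151) = +1 since 151 mod 8 = 7, so (58/151) = (+1)^1·(29/151); sign now +1
reciprocity: (29/151) = +1·(151/29) since 29 mod 4 = 1, 151 mod 4 = 3; sign now +1
(151/29) = (6/29)   [reduce mod 29]
6 = 2^1·3; (2/29) = -1 since 29 mod 8 = 5, so (6/29) = (-1)^1·(3/29); sign now -1
reciprocity: (3/29) = +1·(29/3) since 3 mod 4 = 3, 29 mod 4 = 1; sign now -1
(29/3) = (2/3)   [reduce mod 3]
2 = 2^1·1; (2/3) = -1 since 3 mod 8 = 3, so (2/3) = (-1)^1·(1/3); sign now +1
(1/3) = 1; final value = sign = +1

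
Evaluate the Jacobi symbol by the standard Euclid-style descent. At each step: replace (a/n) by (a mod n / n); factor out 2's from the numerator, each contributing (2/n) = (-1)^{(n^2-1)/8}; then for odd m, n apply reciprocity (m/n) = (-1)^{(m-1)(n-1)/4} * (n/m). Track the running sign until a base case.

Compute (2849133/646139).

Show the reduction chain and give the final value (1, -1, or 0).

1

(2849133/646139) = (264577/646139)   [reduce mod 646139]
reciprocity: (264577/646139) = +1·(646139/264577) since 264577 mod 4 = 1, 646139 mod 4 = 3; sign now +1
(646139/264577) = (116985/264577)   [reduce mod 264577]
reciprocity: (116985/264577) = +1·(264577/116985) since 116985 mod 4 = 1, 264577 mod 4 = 1; sign now +1
(264577/116985) = (30607/116985)   [reduce mod 116985]
reciprocity: (30607/116985) = +1·(116985/30607) since 30607 mod 4 = 3, 116985 mod 4 = 1; sign now +1
(116985/30607) = (25164/30607)   [reduce mod 30607]
25164 = 2^2·6291; (2/30607) = +1 since 30607 mod 8 = 7, so (25164/30607) = (+1)^2·(6291/30607); sign now +1
reciprocity: (6291/30607) = -1·(30607/6291) since 6291 mod 4 = 3, 30607 mod 4 = 3; sign now -1
(30607/6291) = (5443/6291)   [reduce mod 6291]
reciprocity: (5443/6291) = -1·(6291/5443) since 5443 mod 4 = 3, 6291 mod 4 = 3; sign now +1
(6291/5443) = (848/5443)   [reduce mod 5443]
848 = 2^4·53; (2/5443) = -1 since 5443 mod 8 = 3, so (848/5443) = (-1)^4·(53/5443); sign now +1
reciprocity: (53/5443) = +1·(5443/53) since 53 mod 4 = 1, 5443 mod 4 = 3; sign now +1
(5443/53) = (37/53)   [reduce mod 53]
reciprocity: (37/53) = +1·(53/37) since 37 mod 4 = 1, 53 mod 4 = 1; sign now +1
(53/37) = (16/37)   [reduce mod 37]
16 = 2^4·1; (2/37) = -1 since 37 mod 8 = 5, so (16/37) = (-1)^4·(1/37); sign now +1
(1/37) = 1; final value = sign = +1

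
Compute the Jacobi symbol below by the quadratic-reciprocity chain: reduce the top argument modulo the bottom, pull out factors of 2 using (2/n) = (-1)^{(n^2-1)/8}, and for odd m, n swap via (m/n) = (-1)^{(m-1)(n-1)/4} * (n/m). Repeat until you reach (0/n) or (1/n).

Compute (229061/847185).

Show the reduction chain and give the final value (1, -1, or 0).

reciprocity: (229061/847185) = +1·(847185/229061) since 229061 mod 4 = 1, 847185 mod 4 = 1; sign now +1
(847185/229061) = (160002/229061)   [reduce mod 229061]
160002 = 2^1·80001; (2/229061) = -1 since 229061 mod 8 = 5, so (160002/229061) = (-1)^1·(80001/229061); sign now -1
reciprocity: (80001/229061) = +1·(229061/80001) since 80001 mod 4 = 1, 229061 mod 4 = 1; sign now -1
(229061/80001) = (69059/80001)   [reduce mod 80001]
reciprocity: (69059/80001) = +1·(80001/69059) since 69059 mod 4 = 3, 80001 mod 4 = 1; sign now -1
(80001/69059) = (10942/69059)   [reduce mod 69059]
10942 = 2^1·5471; (2/69059) = -1 since 69059 mod 8 = 3, so (10942/69059) = (-1)^1·(5471/69059); sign now +1
reciprocity: (5471/69059) = -1·(69059/5471) since 5471 mod 4 = 3, 69059 mod 4 = 3; sign now -1
(69059/5471) = (3407/5471)   [reduce mod 5471]
reciprocity: (3407/5471) = -1·(5471/3407) since 3407 mod 4 = 3, 5471 mod 4 = 3; sign now +1
(5471/3407) = (2064/3407)   [reduce mod 3407]
2064 = 2^4·129; (2/3407) = +1 since 3407 mod 8 = 7, so (2064/3407) = (+1)^4·(129/3407); sign now +1
reciprocity: (129/3407) = +1·(3407/129) since 129 mod 4 = 1, 3407 mod 4 = 3; sign now +1
(3407/129) = (53/129)   [reduce mod 129]
reciprocity: (53/129) = +1·(129/53) since 53 mod 4 = 1, 129 mod 4 = 1; sign now +1
(129/53) = (23/53)   [reduce mod 53]
reciprocity: (23/53) = +1·(53/23) since 23 mod 4 = 3, 53 mod 4 = 1; sign now +1
(53/23) = (7/23)   [reduce mod 23]
reciprocity: (7/23) = -1·(23/7) since 7 mod 4 = 3, 23 mod 4 = 3; sign now -1
(23/7) = (2/7)   [reduce mod 7]
2 = 2^1·1; (2/7) = +1 since 7 mod 8 = 7, so (2/7) = (+1)^1·(1/7); sign now -1
(1/7) = 1; final value = sign = -1

-1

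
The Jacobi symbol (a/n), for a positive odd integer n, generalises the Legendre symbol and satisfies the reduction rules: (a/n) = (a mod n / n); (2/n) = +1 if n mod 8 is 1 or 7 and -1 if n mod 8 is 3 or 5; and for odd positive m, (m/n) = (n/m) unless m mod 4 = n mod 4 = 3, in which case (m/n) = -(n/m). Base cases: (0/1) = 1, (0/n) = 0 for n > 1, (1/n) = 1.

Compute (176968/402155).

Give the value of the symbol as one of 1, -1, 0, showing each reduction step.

-1

factor out 2^3: 176968 = 2^3·22121; with 402155 mod 8 = 3, (2/402155) = -1; sign now -1; continue with (22121/402155)
flip (22121/402155) -> (402155/22121): both odd, 22121 mod 4 = 1, 402155 mod 4 = 3, so the flip contributes +1; sign now -1
(402155/22121): 402155 mod 22121 = 3977, so (402155/22121) = (3977/22121)
flip (3977/22121) -> (22121/3977): both odd, 3977 mod 4 = 1, 22121 mod 4 = 1, so the flip contributes +1; sign now -1
(22121/3977): 22121 mod 3977 = 2236, so (22121/3977) = (2236/3977)
factor out 2^2: 2236 = 2^2·559; with 3977 mod 8 = 1, (2/3977) = +1; sign now -1; continue with (559/3977)
flip (559/3977) -> (3977/559): both odd, 559 mod 4 = 3, 3977 mod 4 = 1, so the flip contributes +1; sign now -1
(3977/559): 3977 mod 559 = 64, so (3977/559) = (64/559)
factor out 2^6: 64 = 2^6·1; with 559 mod 8 = 7, (2/559) = +1; sign now -1; continue with (1/559)
reached (1/559) = 1, so the symbol is -1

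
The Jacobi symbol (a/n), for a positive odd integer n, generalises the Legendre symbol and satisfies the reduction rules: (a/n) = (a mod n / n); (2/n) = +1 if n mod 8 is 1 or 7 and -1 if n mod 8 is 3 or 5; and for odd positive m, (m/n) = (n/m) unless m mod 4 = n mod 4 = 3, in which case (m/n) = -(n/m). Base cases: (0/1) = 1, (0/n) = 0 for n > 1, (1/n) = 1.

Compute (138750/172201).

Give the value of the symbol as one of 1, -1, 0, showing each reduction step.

factor out 2^1: 138750 = 2^1·69375; with 172201 mod 8 = 1, (2/172201) = +1; sign now +1; continue with (69375/172201)
flip (69375/172201) -> (172201/69375): both odd, 69375 mod 4 = 3, 172201 mod 4 = 1, so the flip contributes +1; sign now +1
(172201/69375): 172201 mod 69375 = 33451, so (172201/69375) = (33451/69375)
flip (33451/69375) -> (69375/33451): both odd, 33451 mod 4 = 3, 69375 mod 4 = 3, so the flip contributes -1; sign now -1
(69375/33451): 69375 mod 33451 = 2473, so (69375/33451) = (2473/33451)
flip (2473/33451) -> (33451/2473): both odd, 2473 mod 4 = 1, 33451 mod 4 = 3, so the flip contributes +1; sign now -1
(33451/2473): 33451 mod 2473 = 1302, so (33451/2473) = (1302/2473)
factor out 2^1: 1302 = 2^1·651; with 2473 mod 8 = 1, (2/2473) = +1; sign now -1; continue with (651/2473)
flip (651/2473) -> (2473/651): both odd, 651 mod 4 = 3, 2473 mod 4 = 1, so the flip contributes +1; sign now -1
(2473/651): 2473 mod 651 = 520, so (2473/651) = (520/651)
factor out 2^3: 520 = 2^3·65; with 651 mod 8 = 3, (2/651) = -1; sign now +1; continue with (65/651)
flip (65/651) -> (651/65): both odd, 65 mod 4 = 1, 651 mod 4 = 3, so the flip contributes +1; sign now +1
(651/65): 651 mod 65 = 1, so (651/65) = (1/65)
reached (1/65) = 1, so the symbol is +1

1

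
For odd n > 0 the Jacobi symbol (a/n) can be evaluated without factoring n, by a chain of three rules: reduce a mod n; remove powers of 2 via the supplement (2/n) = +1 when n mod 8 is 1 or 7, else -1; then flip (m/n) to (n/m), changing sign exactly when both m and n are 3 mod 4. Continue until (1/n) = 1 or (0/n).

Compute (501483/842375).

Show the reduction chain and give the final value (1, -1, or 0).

reciprocity: (501483/842375) = -1·(842375/501483) since 501483 mod 4 = 3, 842375 mod 4 = 3; sign now -1
(842375/501483) = (340892/501483)   [reduce mod 501483]
340892 = 2^2·85223; (2/501483) = -1 since 501483 mod 8 = 3, so (340892/501483) = (-1)^2·(85223/501483); sign now -1
reciprocity: (85223/501483) = -1·(501483/85223) since 85223 mod 4 = 3, 501483 mod 4 = 3; sign now +1
(501483/85223) = (75368/85223)   [reduce mod 85223]
75368 = 2^3·9421; (2/85223) = +1 since 85223 mod 8 = 7, so (75368/85223) = (+1)^3·(9421/85223); sign now +1
reciprocity: (9421/85223) = +1·(85223/9421) since 9421 mod 4 = 1, 85223 mod 4 = 3; sign now +1
(85223/9421) = (434/9421)   [reduce mod 9421]
434 = 2^1·217; (2/9421) = -1 since 9421 mod 8 = 5, so (434/9421) = (-1)^1·(217/9421); sign now -1
reciprocity: (217/9421) = +1·(9421/217) since 217 mod 4 = 1, 9421 mod 4 = 1; sign now -1
(9421/217) = (90/217)   [reduce mod 217]
90 = 2^1·45; (2/217) = +1 since 217 mod 8 = 1, so (90/217) = (+1)^1·(45/217); sign now -1
reciprocity: (45/217) = +1·(217/45) since 45 mod 4 = 1, 217 mod 4 = 1; sign now -1
(217/45) = (37/45)   [reduce mod 45]
reciprocity: (37/45) = +1·(45/37) since 37 mod 4 = 1, 45 mod 4 = 1; sign now -1
(45/37) = (8/37)   [reduce mod 37]
8 = 2^3·1; (2/37) = -1 since 37 mod 8 = 5, so (8/37) = (-1)^3·(1/37); sign now +1
(1/37) = 1; final value = sign = +1

1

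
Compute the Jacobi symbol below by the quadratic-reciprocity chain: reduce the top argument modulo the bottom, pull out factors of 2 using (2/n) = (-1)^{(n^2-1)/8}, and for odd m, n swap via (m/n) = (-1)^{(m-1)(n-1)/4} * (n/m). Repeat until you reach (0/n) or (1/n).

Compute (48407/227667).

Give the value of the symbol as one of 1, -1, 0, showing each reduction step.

flip (48407/227667) -> (227667/48407): both odd, 48407 mod 4 = 3, 227667 mod 4 = 3, so the flip contributes -1; sign now -1
(227667/48407): 227667 mod 48407 = 34039, so (227667/48407) = (34039/48407)
flip (34039/48407) -> (48407/34039): both odd, 34039 mod 4 = 3, 48407 mod 4 = 3, so the flip contributes -1; sign now +1
(48407/34039): 48407 mod 34039 = 14368, so (48407/34039) = (14368/34039)
factor out 2^5: 14368 = 2^5·449; with 34039 mod 8 = 7, (2/34039) = +1; sign now +1; continue with (449/34039)
flip (449/34039) -> (34039/449): both odd, 449 mod 4 = 1, 34039 mod 4 = 3, so the flip contributes +1; sign now +1
(34039/449): 34039 mod 449 = 364, so (34039/449) = (364/449)
factor out 2^2: 364 = 2^2·91; with 449 mod 8 = 1, (2/449) = +1; sign now +1; continue with (91/449)
flip (91/449) -> (449/91): both odd, 91 mod 4 = 3, 449 mod 4 = 1, so the flip contributes +1; sign now +1
(449/91): 449 mod 91 = 85, so (449/91) = (85/91)
flip (85/91) -> (91/85): both odd, 85 mod 4 = 1, 91 mod 4 = 3, so the flip contributes +1; sign now +1
(91/85): 91 mod 85 = 6, so (91/85) = (6/85)
factor out 2^1: 6 = 2^1·3; with 85 mod 8 = 5, (2/85) = -1; sign now -1; continue with (3/85)
flip (3/85) -> (85/3): both odd, 3 mod 4 = 3, 85 mod 4 = 1, so the flip contributes +1; sign now -1
(85/3): 85 mod 3 = 1, so (85/3) = (1/3)
reached (1/3) = 1, so the symbol is -1

-1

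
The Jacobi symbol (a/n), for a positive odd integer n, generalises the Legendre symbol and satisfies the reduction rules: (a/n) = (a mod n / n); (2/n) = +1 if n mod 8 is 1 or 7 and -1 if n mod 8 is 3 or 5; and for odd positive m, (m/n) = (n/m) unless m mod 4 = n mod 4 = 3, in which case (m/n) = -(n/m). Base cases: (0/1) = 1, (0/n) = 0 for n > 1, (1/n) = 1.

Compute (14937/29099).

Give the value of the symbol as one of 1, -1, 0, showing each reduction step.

flip (14937/29099) -> (29099/14937): both odd, 14937 mod 4 = 1, 29099 mod 4 = 3, so the flip contributes +1; sign now +1
(29099/14937): 29099 mod 14937 = 14162, so (29099/14937) = (14162/14937)
factor out 2^1: 14162 = 2^1·7081; with 14937 mod 8 = 1, (2/14937) = +1; sign now +1; continue with (7081/14937)
flip (7081/14937) -> (14937/7081): both odd, 7081 mod 4 = 1, 14937 mod 4 = 1, so the flip contributes +1; sign now +1
(14937/7081): 14937 mod 7081 = 775, so (14937/7081) = (775/7081)
flip (775/7081) -> (7081/775): both odd, 775 mod 4 = 3, 7081 mod 4 = 1, so the flip contributes +1; sign now +1
(7081/775): 7081 mod 775 = 106, so (7081/775) = (106/775)
factor out 2^1: 106 = 2^1·53; with 775 mod 8 = 7, (2/775) = +1; sign now +1; continue with (53/775)
flip (53/775) -> (775/53): both odd, 53 mod 4 = 1, 775 mod 4 = 3, so the flip contributes +1; sign now +1
(775/53): 775 mod 53 = 33, so (775/53) = (33/53)
flip (33/53) -> (53/33): both odd, 33 mod 4 = 1, 53 mod 4 = 1, so the flip contributes +1; sign now +1
(53/33): 53 mod 33 = 20, so (53/33) = (20/33)
factor out 2^2: 20 = 2^2·5; with 33 mod 8 = 1, (2/33) = +1; sign now +1; continue with (5/33)
flip (5/33) -> (33/5): both odd, 5 mod 4 = 1, 33 mod 4 = 1, so the flip contributes +1; sign now +1
(33/5): 33 mod 5 = 3, so (33/5) = (3/5)
flip (3/5) -> (5/3): both odd, 3 mod 4 = 3, 5 mod 4 = 1, so the flip contributes +1; sign now +1
(5/3): 5 mod 3 = 2, so (5/3) = (2/3)
factor out 2^1: 2 = 2^1·1; with 3 mod 8 = 3, (2/3) = -1; sign now -1; continue with (1/3)
reached (1/3) = 1, so the symbol is -1

-1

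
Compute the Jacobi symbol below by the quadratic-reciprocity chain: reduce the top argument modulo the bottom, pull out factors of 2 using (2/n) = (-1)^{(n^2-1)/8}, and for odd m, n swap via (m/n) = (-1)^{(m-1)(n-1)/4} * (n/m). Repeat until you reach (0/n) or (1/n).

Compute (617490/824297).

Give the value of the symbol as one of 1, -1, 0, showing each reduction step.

-1

617490 = 2^1·308745; (2/824297) = +1 since 824297 mod 8 = 1, so (617490/824297) = (+1)^1·(308745/824297); sign now +1
reciprocity: (308745/824297) = +1·(824297/308745) since 308745 mod 4 = 1, 824297 mod 4 = 1; sign now +1
(824297/308745) = (206807/308745)   [reduce mod 308745]
reciprocity: (206807/308745) = +1·(308745/206807) since 206807 mod 4 = 3, 308745 mod 4 = 1; sign now +1
(308745/206807) = (101938/206807)   [reduce mod 206807]
101938 = 2^1·50969; (2/206807) = +1 since 206807 mod 8 = 7, so (101938/206807) = (+1)^1·(50969/206807); sign now +1
reciprocity: (50969/206807) = +1·(206807/50969) since 50969 mod 4 = 1, 206807 mod 4 = 3; sign now +1
(206807/50969) = (2931/50969)   [reduce mod 50969]
reciprocity: (2931/50969) = +1·(50969/2931) since 2931 mod 4 = 3, 50969 mod 4 = 1; sign now +1
(50969/2931) = (1142/2931)   [reduce mod 2931]
1142 = 2^1·571; (2/2931) = -1 since 2931 mod 8 = 3, so (1142/2931) = (-1)^1·(571/2931); sign now -1
reciprocity: (571/2931) = -1·(2931/571) since 571 mod 4 = 3, 2931 mod 4 = 3; sign now +1
(2931/571) = (76/571)   [reduce mod 571]
76 = 2^2·19; (2/571) = -1 since 571 mod 8 = 3, so (76/571) = (-1)^2·(19/571); sign now +1
reciprocity: (19/571) = -1·(571/19) since 19 mod 4 = 3, 571 mod 4 = 3; sign now -1
(571/19) = (1/19)   [reduce mod 19]
(1/19) = 1; final value = sign = -1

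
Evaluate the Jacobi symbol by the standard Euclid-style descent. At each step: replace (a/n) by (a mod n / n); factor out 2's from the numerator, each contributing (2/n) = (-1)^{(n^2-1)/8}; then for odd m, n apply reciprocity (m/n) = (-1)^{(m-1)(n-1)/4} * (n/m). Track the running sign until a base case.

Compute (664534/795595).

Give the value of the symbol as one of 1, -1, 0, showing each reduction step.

1

664534 = 2^1·332267; (2/795595) = -1 since 795595 mod 8 = 3, so (664534/795595) = (-1)^1·(332267/795595); sign now -1
reciprocity: (332267/795595) = -1·(795595/332267) since 332267 mod 4 = 3, 795595 mod 4 = 3; sign now +1
(795595/332267) = (131061/332267)   [reduce mod 332267]
reciprocity: (131061/332267) = +1·(332267/131061) since 131061 mod 4 = 1, 332267 mod 4 = 3; sign now +1
(332267/131061) = (70145/131061)   [reduce mod 131061]
reciprocity: (70145/131061) = +1·(131061/70145) since 70145 mod 4 = 1, 131061 mod 4 = 1; sign now +1
(131061/70145) = (60916/70145)   [reduce mod 70145]
60916 = 2^2·15229; (2/70145) = +1 since 70145 mod 8 = 1, so (60916/70145) = (+1)^2·(15229/70145); sign now +1
reciprocity: (15229/70145) = +1·(70145/15229) since 15229 mod 4 = 1, 70145 mod 4 = 1; sign now +1
(70145/15229) = (9229/15229)   [reduce mod 15229]
reciprocity: (9229/15229) = +1·(15229/9229) since 9229 mod 4 = 1, 15229 mod 4 = 1; sign now +1
(15229/9229) = (6000/9229)   [reduce mod 9229]
6000 = 2^4·375; (2/9229) = -1 since 9229 mod 8 = 5, so (6000/9229) = (-1)^4·(375/9229); sign now +1
reciprocity: (375/9229) = +1·(9229/375) since 375 mod 4 = 3, 9229 mod 4 = 1; sign now +1
(9229/375) = (229/375)   [reduce mod 375]
reciprocity: (229/375) = +1·(375/229) since 229 mod 4 = 1, 375 mod 4 = 3; sign now +1
(375/229) = (146/229)   [reduce mod 229]
146 = 2^1·73; (2/229) = -1 since 229 mod 8 = 5, so (146/229) = (-1)^1·(73/229); sign now -1
reciprocity: (73/229) = +1·(229/73) since 73 mod 4 = 1, 229 mod 4 = 1; sign now -1
(229/73) = (10/73)   [reduce mod 73]
10 = 2^1·5; (2/73) = +1 since 73 mod 8 = 1, so (10/73) = (+1)^1·(5/73); sign now -1
reciprocity: (5/73) = +1·(73/5) since 5 mod 4 = 1, 73 mod 4 = 1; sign now -1
(73/5) = (3/5)   [reduce mod 5]
reciprocity: (3/5) = +1·(5/3) since 3 mod 4 = 3, 5 mod 4 = 1; sign now -1
(5/3) = (2/3)   [reduce mod 3]
2 = 2^1·1; (2/3) = -1 since 3 mod 8 = 3, so (2/3) = (-1)^1·(1/3); sign now +1
(1/3) = 1; final value = sign = +1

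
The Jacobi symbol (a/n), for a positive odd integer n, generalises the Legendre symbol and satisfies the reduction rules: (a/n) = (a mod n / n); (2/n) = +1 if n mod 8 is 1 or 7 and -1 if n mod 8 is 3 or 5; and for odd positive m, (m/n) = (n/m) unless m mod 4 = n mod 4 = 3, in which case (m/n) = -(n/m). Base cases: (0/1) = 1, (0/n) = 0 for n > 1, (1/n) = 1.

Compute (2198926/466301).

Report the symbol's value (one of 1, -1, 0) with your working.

(2198926/466301): 2198926 mod 466301 = 333722, so (2198926/466301) = (333722/466301)
factor out 2^1: 333722 = 2^1·166861; with 466301 mod 8 = 5, (2/466301) = -1; sign now -1; continue with (166861/466301)
flip (166861/466301) -> (466301/166861): both odd, 166861 mod 4 = 1, 466301 mod 4 = 1, so the flip contributes +1; sign now -1
(466301/166861): 466301 mod 166861 = 132579, so (466301/166861) = (132579/166861)
flip (132579/166861) -> (166861/132579): both odd, 132579 mod 4 = 3, 166861 mod 4 = 1, so the flip contributes +1; sign now -1
(166861/132579): 166861 mod 132579 = 34282, so (166861/132579) = (34282/132579)
factor out 2^1: 34282 = 2^1·17141; with 132579 mod 8 = 3, (2/132579) = -1; sign now +1; continue with (17141/132579)
flip (17141/132579) -> (132579/17141): both odd, 17141 mod 4 = 1, 132579 mod 4 = 3, so the flip contributes +1; sign now +1
(132579/17141): 132579 mod 17141 = 12592, so (132579/17141) = (12592/17141)
factor out 2^4: 12592 = 2^4·787; with 17141 mod 8 = 5, (2/17141) = -1; sign now +1; continue with (787/17141)
flip (787/17141) -> (17141/787): both odd, 787 mod 4 = 3, 17141 mod 4 = 1, so the flip contributes +1; sign now +1
(17141/787): 17141 mod 787 = 614, so (17141/787) = (614/787)
factor out 2^1: 614 = 2^1·307; with 787 mod 8 = 3, (2/787) = -1; sign now -1; continue with (307/787)
flip (307/787) -> (787/307): both odd, 307 mod 4 = 3, 787 mod 4 = 3, so the flip contributes -1; sign now +1
(787/307): 787 mod 307 = 173, so (787/307) = (173/307)
flip (173/307) -> (307/173): both odd, 173 mod 4 = 1, 307 mod 4 = 3, so the flip contributes +1; sign now +1
(307/173): 307 mod 173 = 134, so (307/173) = (134/173)
factor out 2^1: 134 = 2^1·67; with 173 mod 8 = 5, (2/173) = -1; sign now -1; continue with (67/173)
flip (67/173) -> (173/67): both odd, 67 mod 4 = 3, 173 mod 4 = 1, so the flip contributes +1; sign now -1
(173/67): 173 mod 67 = 39, so (173/67) = (39/67)
flip (39/67) -> (67/39): both odd, 39 mod 4 = 3, 67 mod 4 = 3, so the flip contributes -1; sign now +1
(67/39): 67 mod 39 = 28, so (67/39) = (28/39)
factor out 2^2: 28 = 2^2·7; with 39 mod 8 = 7, (2/39) = +1; sign now +1; continue with (7/39)
flip (7/39) -> (39/7): both odd, 7 mod 4 = 3, 39 mod 4 = 3, so the flip contributes -1; sign now -1
(39/7): 39 mod 7 = 4, so (39/7) = (4/7)
factor out 2^2: 4 = 2^2·1; with 7 mod 8 = 7, (2/7) = +1; sign now -1; continue with (1/7)
reached (1/7) = 1, so the symbol is -1

-1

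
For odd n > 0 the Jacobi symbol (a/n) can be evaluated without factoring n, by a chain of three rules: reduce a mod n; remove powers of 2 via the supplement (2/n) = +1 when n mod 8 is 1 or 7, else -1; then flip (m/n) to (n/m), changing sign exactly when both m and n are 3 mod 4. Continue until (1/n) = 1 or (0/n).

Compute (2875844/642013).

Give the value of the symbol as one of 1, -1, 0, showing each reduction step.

(2875844/642013) = (307792/642013)   [reduce mod 642013]
307792 = 2^4·19237; (2/642013) = -1 since 642013 mod 8 = 5, so (307792/642013) = (-1)^4·(19237/642013); sign now +1
reciprocity: (19237/642013) = +1·(642013/19237) since 19237 mod 4 = 1, 642013 mod 4 = 1; sign now +1
(642013/19237) = (7192/19237)   [reduce mod 19237]
7192 = 2^3·899; (2/19237) = -1 since 19237 mod 8 = 5, so (7192/19237) = (-1)^3·(899/19237); sign now -1
reciprocity: (899/19237) = +1·(19237/899) since 899 mod 4 = 3, 19237 mod 4 = 1; sign now -1
(19237/899) = (358/899)   [reduce mod 899]
358 = 2^1·179; (2/899) = -1 since 899 mod 8 = 3, so (358/899) = (-1)^1·(179/899); sign now +1
reciprocity: (179/899) = -1·(899/179) since 179 mod 4 = 3, 899 mod 4 = 3; sign now -1
(899/179) = (4/179)   [reduce mod 179]
4 = 2^2·1; (2/179) = -1 since 179 mod 8 = 3, so (4/179) = (-1)^2·(1/179); sign now -1
(1/179) = 1; final value = sign = -1

-1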